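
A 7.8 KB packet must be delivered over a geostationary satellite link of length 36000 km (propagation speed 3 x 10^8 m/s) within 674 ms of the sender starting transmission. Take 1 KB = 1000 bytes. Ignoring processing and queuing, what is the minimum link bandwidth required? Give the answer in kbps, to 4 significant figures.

112.6 kbps

L = 62400 bits.
Propagation delay = 36000000 / 300000000 = 120 ms.
Transmission budget = 674 − 120 = 554 ms.
R ≥ L / t_tx = 62400 bits / 0.554 s = 112.6 kbps.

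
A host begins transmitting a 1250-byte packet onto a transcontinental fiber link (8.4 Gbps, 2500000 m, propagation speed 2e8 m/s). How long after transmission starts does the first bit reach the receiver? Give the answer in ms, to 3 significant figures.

12.5 ms

First bit experiences only propagation delay: d/s = 2500000/200000000 = 12.5 ms.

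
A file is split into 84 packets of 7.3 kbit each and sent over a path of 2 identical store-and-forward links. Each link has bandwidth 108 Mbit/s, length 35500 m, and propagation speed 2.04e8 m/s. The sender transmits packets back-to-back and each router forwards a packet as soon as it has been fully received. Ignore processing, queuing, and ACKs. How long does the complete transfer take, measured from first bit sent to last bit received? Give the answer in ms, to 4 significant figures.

6.093 ms

Per-hop transmission t_tx = L/R = 7300/108000000 = 0.0675926 ms.
Per-hop propagation t_prop = 35500/204000000 = 0.17402 ms.
Pipeline fill: first packet needs 2·t_tx to clear all hops; remaining 83 packets each add one t_tx.
Total = (2+84-1)·t_tx + 2·t_prop = 85·0.0675926 + 2·0.17402 = 6.093 ms.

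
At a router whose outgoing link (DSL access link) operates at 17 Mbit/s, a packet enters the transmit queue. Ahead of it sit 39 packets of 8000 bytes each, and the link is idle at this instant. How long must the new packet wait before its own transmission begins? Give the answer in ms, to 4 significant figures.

Each queued packet: L/R = 64000/17000000 = 3.76471 ms.
39 queued → 146.824 ms.
Queuing delay = 146.8 ms.

146.8 ms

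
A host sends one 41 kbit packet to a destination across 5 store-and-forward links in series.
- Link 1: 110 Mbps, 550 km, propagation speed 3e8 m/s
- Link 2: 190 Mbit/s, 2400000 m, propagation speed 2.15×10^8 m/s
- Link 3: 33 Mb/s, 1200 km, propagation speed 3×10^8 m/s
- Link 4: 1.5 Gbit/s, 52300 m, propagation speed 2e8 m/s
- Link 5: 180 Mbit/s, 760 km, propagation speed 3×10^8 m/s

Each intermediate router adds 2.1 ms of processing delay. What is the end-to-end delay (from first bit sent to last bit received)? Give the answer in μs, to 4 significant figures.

L = 41000 bits.
Transmission delays (L/R per hop): 372.727, 215.789, 1242.42, 27.3333, 227.778 μs; sum = 2086.05 μs.
Propagation delays (d/s per hop): 1833.33, 11162.8, 4000, 261.5, 2533.33 μs; sum = 19791 μs.
Processing at 4 router(s): 4 × 2.1 ms = 8400 μs.
End-to-end = 30280 μs.

30280 μs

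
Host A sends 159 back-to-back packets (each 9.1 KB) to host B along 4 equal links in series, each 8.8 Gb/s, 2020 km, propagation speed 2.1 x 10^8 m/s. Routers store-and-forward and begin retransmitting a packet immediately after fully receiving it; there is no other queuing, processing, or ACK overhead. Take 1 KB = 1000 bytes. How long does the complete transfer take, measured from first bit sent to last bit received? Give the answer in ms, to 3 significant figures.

Per-hop transmission t_tx = L/R = 72800/8800000000 = 0.00827273 ms.
Per-hop propagation t_prop = 2020000/210000000 = 9.61905 ms.
Pipeline fill: first packet needs 4·t_tx to clear all hops; remaining 158 packets each add one t_tx.
Total = (4+159-1)·t_tx + 4·t_prop = 162·0.00827273 + 4·9.61905 = 39.8 ms.

39.8 ms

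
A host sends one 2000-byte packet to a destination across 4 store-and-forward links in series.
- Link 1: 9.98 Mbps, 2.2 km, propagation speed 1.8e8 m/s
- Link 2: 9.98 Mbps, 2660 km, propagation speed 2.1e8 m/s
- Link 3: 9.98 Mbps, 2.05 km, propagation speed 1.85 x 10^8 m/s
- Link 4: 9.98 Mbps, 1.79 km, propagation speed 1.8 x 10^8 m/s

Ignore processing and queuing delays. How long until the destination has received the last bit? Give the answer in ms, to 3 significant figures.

19.1 ms

L = 2000 × 8 = 16000 bits.
Transmission delay per hop = L/R = 16000/9980000 = 1.60321 ms; 4 hops → 6.41283 ms.
Propagation delays (d/s per hop): 0.0122222, 12.6667, 0.0110811, 0.00994444 ms; sum = 12.6999 ms.
End-to-end = 19.1 ms.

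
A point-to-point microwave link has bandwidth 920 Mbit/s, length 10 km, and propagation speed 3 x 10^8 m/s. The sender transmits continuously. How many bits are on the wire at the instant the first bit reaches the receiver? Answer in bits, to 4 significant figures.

Propagation delay = 10000 / 300000000 = 3.33333e-05 s.
BDP = R × t_prop = 920000000 × 3.33333e-05 = 30666.7 bits.

30670 bits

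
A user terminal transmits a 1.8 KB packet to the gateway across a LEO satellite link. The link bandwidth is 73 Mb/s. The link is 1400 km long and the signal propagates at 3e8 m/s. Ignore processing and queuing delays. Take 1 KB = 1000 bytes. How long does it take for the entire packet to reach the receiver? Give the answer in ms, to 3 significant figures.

4.86 ms

L = 14400 bits.
Transmission delay = L/R = 14400 / 73000000 = 0.19726 ms.
Propagation delay = d/s = 1400000 m / 300000000 m/s = 4.66667 ms.
Total = 4.86 ms.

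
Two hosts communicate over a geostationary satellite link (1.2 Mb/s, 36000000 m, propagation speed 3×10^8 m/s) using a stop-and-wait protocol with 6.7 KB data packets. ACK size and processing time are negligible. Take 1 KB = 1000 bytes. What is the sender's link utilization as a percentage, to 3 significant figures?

t_tx = L/R = 53600/1200000 = 0.0446667 s.
t_prop = 36000000/300000000 = 0.12 s; RTT = 0.24 s.
Cycle = t_tx + RTT = 0.284667 s.
Utilization = t_tx / cycle = 0.0446667/0.284667 = 15.7 %.

15.7 %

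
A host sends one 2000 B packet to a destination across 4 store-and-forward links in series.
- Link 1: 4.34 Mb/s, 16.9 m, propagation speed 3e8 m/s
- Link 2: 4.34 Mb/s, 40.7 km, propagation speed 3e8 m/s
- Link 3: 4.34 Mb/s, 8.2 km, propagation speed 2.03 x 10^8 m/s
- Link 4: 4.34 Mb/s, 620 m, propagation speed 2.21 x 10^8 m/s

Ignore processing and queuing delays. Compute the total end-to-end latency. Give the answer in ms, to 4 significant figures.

14.93 ms

L = 2000 × 8 = 16000 bits.
Transmission delay per hop = L/R = 16000/4340000 = 3.68664 ms; 4 hops → 14.7465 ms.
Propagation delays (d/s per hop): 5.63333e-05, 0.135667, 0.0403941, 0.00280543 ms; sum = 0.178923 ms.
End-to-end = 14.93 ms.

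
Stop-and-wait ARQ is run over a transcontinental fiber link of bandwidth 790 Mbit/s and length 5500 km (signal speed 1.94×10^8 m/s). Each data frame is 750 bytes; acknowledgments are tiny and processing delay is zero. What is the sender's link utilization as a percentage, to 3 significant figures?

t_tx = L/R = 6000/790000000 = 7.59494e-06 s.
t_prop = 5500000/194000000 = 0.0283505 s; RTT = 0.056701 s.
Cycle = t_tx + RTT = 0.0567086 s.
Utilization = t_tx / cycle = 7.59494e-06/0.0567086 = 0.0134 %.

0.0134 %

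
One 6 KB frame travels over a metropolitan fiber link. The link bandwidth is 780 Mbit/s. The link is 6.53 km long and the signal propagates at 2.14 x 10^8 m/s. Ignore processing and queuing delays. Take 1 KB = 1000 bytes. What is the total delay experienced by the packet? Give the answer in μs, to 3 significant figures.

L = 48000 bits.
Transmission delay = L/R = 48000 / 780000000 = 61.5385 μs.
Propagation delay = d/s = 6530 m / 214000000 m/s = 30.514 μs.
Total = 92.1 μs.

92.1 μs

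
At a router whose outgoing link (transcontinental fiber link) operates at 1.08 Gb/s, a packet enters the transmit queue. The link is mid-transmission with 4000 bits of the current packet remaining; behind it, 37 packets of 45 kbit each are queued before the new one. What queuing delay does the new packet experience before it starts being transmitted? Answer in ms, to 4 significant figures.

1.545 ms

Each queued packet: L/R = 45000/1080000000 = 0.0416667 ms.
37 queued → 1.54167 ms.
Plus remaining 4000 bits of current packet: 0.0037037 ms.
Queuing delay = 1.545 ms.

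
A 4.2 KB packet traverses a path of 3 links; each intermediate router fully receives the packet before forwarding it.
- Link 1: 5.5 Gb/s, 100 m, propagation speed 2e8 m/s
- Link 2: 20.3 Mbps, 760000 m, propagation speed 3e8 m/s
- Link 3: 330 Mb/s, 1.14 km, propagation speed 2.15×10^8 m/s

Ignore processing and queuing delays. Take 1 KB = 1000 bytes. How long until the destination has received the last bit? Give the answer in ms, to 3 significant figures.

L = 33600 bits.
Transmission delays (L/R per hop): 0.00610909, 1.65517, 0.101818 ms; sum = 1.7631 ms.
Propagation delays (d/s per hop): 0.0005, 2.53333, 0.00530233 ms; sum = 2.53914 ms.
End-to-end = 4.30 ms.

4.30 ms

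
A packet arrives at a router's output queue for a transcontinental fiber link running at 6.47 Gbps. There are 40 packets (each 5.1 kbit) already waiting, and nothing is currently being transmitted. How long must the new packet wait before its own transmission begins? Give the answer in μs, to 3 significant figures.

Each queued packet: L/R = 5100/6470000000 = 0.788253 μs.
40 queued → 31.5301 μs.
Queuing delay = 31.5 μs.

31.5 μs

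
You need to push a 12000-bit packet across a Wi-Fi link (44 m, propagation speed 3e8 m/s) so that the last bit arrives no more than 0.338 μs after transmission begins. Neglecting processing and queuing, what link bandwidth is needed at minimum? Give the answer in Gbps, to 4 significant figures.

Propagation delay = 44 / 300000000 = 0.146667 μs.
Transmission budget = 0.338 − 0.146667 = 0.191333 μs.
R ≥ L / t_tx = 12000 bits / 1.91333e-07 s = 62.72 Gbps.

62.72 Gbps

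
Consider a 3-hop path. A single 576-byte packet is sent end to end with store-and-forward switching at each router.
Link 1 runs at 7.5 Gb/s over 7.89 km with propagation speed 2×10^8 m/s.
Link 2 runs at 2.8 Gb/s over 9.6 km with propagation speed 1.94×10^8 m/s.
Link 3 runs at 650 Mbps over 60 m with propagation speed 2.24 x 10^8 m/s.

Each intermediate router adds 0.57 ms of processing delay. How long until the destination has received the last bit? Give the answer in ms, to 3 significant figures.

1.24 ms

L = 576 × 8 = 4608 bits.
Transmission delays (L/R per hop): 0.0006144, 0.00164571, 0.00708923 ms; sum = 0.00934935 ms.
Propagation delays (d/s per hop): 0.03945, 0.0494845, 0.000267857 ms; sum = 0.0892024 ms.
Processing at 2 router(s): 2 × 0.57 ms = 1.14 ms.
End-to-end = 1.24 ms.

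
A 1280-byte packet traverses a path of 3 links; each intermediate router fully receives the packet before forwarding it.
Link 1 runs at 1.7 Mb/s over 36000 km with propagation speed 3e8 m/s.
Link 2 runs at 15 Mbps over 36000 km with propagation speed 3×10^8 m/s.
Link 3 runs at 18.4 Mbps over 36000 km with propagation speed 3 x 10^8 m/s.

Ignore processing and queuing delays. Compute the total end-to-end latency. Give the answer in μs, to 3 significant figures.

L = 1280 × 8 = 10240 bits.
Transmission delays (L/R per hop): 6023.53, 682.667, 556.522 μs; sum = 7262.72 μs.
Propagation delays (d/s per hop): 120000, 120000, 120000 μs; sum = 360000 μs.
End-to-end = 367000 μs.

367000 μs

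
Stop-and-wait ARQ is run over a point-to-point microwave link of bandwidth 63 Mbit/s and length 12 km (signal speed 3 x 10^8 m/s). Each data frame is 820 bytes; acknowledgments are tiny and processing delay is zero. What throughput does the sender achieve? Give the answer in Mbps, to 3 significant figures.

t_tx = L/R = 6560/63000000 = 0.000104127 s.
t_prop = 12000/300000000 = 4e-05 s; RTT = 8e-05 s.
Cycle = t_tx + RTT = 0.000184127 s.
Throughput = L / cycle = 6560 / 0.000184127 = 35.6 Mbps.

35.6 Mbps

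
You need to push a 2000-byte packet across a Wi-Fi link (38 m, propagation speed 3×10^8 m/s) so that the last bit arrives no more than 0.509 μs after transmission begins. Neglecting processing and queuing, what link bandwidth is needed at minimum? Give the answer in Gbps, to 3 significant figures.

41.8 Gbps

L = 16000 bits.
Propagation delay = 38 / 300000000 = 0.126667 μs.
Transmission budget = 0.509 − 0.126667 = 0.382333 μs.
R ≥ L / t_tx = 16000 bits / 3.82333e-07 s = 41.8 Gbps.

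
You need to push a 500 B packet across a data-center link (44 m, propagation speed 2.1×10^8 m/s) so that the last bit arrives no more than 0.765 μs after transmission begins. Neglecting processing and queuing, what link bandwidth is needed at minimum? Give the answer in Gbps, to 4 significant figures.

L = 4000 bits.
Propagation delay = 44 / 210000000 = 0.209524 μs.
Transmission budget = 0.765 − 0.209524 = 0.555476 μs.
R ≥ L / t_tx = 4000 bits / 5.55476e-07 s = 7.201 Gbps.

7.201 Gbps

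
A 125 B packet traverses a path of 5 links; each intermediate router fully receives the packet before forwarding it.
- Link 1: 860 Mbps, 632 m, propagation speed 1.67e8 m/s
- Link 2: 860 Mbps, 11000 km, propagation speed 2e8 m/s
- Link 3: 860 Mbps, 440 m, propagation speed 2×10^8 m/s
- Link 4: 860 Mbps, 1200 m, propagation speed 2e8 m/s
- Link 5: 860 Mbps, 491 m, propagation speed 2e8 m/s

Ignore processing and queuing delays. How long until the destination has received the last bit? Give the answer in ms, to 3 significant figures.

55.0 ms

L = 125 × 8 = 1000 bits.
Transmission delay per hop = L/R = 1000/860000000 = 0.00116279 ms; 5 hops → 0.00581395 ms.
Propagation delays (d/s per hop): 0.00378443, 55, 0.0022, 0.006, 0.002455 ms; sum = 55.0144 ms.
End-to-end = 55.0 ms.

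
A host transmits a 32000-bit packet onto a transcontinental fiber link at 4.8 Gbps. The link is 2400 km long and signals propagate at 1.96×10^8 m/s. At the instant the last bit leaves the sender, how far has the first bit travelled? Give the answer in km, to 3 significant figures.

t_tx = L/R = 32000/4800000000 = 6.66667e-06 s.
Distance = s × t_tx = 196000000 × 6.66667e-06 = 1.31 km.

1.31 km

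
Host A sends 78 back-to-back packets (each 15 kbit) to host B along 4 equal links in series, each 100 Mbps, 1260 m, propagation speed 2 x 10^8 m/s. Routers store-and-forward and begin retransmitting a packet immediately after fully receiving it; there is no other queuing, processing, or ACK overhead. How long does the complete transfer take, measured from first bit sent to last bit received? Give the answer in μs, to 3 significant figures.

Per-hop transmission t_tx = L/R = 15000/100000000 = 150 μs.
Per-hop propagation t_prop = 1260/200000000 = 6.3 μs.
Pipeline fill: first packet needs 4·t_tx to clear all hops; remaining 77 packets each add one t_tx.
Total = (4+78-1)·t_tx + 4·t_prop = 81·150 + 4·6.3 = 12200 μs.

12200 μs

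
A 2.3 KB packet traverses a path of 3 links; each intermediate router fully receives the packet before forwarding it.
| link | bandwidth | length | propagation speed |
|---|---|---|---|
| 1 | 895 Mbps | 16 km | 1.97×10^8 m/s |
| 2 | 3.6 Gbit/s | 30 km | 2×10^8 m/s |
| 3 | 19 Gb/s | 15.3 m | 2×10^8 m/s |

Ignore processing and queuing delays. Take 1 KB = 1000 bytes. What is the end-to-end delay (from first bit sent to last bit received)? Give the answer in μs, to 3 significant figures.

258 μs

L = 18400 bits.
Transmission delays (L/R per hop): 20.5587, 5.11111, 0.968421 μs; sum = 26.6382 μs.
Propagation delays (d/s per hop): 81.2183, 150, 0.0765 μs; sum = 231.295 μs.
End-to-end = 258 μs.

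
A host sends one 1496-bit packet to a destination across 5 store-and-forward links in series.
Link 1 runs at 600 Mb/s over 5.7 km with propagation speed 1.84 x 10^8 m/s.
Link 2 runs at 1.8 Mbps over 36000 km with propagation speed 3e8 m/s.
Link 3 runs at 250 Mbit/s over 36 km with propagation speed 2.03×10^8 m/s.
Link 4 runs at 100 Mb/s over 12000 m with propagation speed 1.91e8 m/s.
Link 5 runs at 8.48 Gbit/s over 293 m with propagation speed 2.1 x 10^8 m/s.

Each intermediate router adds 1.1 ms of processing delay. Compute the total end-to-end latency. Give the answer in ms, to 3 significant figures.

Transmission delays (L/R per hop): 0.00249333, 0.831111, 0.005984, 0.01496, 0.000176415 ms; sum = 0.854725 ms.
Propagation delays (d/s per hop): 0.0309783, 120, 0.17734, 0.0628272, 0.00139524 ms; sum = 120.273 ms.
Processing at 4 router(s): 4 × 1.1 ms = 4.4 ms.
End-to-end = 126 ms.

126 ms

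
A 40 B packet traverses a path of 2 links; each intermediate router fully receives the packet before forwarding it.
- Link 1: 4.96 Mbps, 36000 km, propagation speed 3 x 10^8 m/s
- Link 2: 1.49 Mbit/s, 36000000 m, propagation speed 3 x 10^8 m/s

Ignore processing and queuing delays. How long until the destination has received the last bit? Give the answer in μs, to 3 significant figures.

L = 40 × 8 = 320 bits.
Transmission delays (L/R per hop): 64.5161, 214.765 μs; sum = 279.281 μs.
Propagation delays (d/s per hop): 120000, 120000 μs; sum = 240000 μs.
End-to-end = 240000 μs.

240000 μs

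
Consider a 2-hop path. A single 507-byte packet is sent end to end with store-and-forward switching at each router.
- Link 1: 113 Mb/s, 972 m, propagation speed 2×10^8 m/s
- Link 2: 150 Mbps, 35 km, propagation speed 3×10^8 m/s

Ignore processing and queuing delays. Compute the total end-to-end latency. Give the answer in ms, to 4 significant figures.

L = 507 × 8 = 4056 bits.
Transmission delays (L/R per hop): 0.0358938, 0.02704 ms; sum = 0.0629338 ms.
Propagation delays (d/s per hop): 0.00486, 0.116667 ms; sum = 0.121527 ms.
End-to-end = 0.1845 ms.

0.1845 ms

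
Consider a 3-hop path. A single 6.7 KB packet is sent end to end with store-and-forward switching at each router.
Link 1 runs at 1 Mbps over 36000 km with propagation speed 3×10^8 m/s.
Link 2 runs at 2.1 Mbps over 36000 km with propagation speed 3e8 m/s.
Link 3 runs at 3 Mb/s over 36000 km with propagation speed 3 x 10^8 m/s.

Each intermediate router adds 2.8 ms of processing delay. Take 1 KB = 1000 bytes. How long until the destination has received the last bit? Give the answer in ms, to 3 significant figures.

L = 53600 bits.
Transmission delays (L/R per hop): 53.6, 25.5238, 17.8667 ms; sum = 96.9905 ms.
Propagation delays (d/s per hop): 120, 120, 120 ms; sum = 360 ms.
Processing at 2 router(s): 2 × 2.8 ms = 5.6 ms.
End-to-end = 463 ms.

463 ms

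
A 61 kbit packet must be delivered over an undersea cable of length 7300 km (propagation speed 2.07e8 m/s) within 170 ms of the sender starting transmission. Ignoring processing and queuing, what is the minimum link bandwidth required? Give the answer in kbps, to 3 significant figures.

Propagation delay = 7300000 / 2.07e+08 = 35.2657 ms.
Transmission budget = 170 − 35.2657 = 134.734 ms.
R ≥ L / t_tx = 61000 bits / 0.134734 s = 453 kbps.

453 kbps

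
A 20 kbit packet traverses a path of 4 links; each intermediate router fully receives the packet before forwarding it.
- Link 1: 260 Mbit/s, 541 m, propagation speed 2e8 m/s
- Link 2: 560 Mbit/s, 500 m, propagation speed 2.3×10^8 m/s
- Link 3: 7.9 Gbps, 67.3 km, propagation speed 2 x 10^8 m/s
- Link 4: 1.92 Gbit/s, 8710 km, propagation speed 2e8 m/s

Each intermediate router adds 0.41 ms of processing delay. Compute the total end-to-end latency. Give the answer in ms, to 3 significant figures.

45.2 ms

L = 20000 bits.
Transmission delays (L/R per hop): 0.0769231, 0.0357143, 0.00253165, 0.0104167 ms; sum = 0.125586 ms.
Propagation delays (d/s per hop): 0.002705, 0.00217391, 0.3365, 43.55 ms; sum = 43.8914 ms.
Processing at 3 router(s): 3 × 0.41 ms = 1.23 ms.
End-to-end = 45.2 ms.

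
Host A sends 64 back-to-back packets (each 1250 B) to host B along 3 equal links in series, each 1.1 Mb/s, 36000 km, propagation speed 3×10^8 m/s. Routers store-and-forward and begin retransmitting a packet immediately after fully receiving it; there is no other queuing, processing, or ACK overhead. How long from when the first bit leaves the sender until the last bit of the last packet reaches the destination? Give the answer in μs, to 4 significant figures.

Per-hop transmission t_tx = L/R = 10000/1100000 = 9090.91 μs.
Per-hop propagation t_prop = 36000000/300000000 = 120000 μs.
Pipeline fill: first packet needs 3·t_tx to clear all hops; remaining 63 packets each add one t_tx.
Total = (3+64-1)·t_tx + 3·t_prop = 66·9090.91 + 3·120000 = 960000 μs.

960000 μs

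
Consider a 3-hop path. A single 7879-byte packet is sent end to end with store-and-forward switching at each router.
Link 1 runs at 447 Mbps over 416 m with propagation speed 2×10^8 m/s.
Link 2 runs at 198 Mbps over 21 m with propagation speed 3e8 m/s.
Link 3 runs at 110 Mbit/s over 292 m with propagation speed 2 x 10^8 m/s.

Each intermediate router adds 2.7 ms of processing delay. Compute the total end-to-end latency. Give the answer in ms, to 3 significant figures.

6.44 ms

L = 7879 × 8 = 63032 bits.
Transmission delays (L/R per hop): 0.141011, 0.318343, 0.573018 ms; sum = 1.03237 ms.
Propagation delays (d/s per hop): 0.00208, 7e-05, 0.00146 ms; sum = 0.00361 ms.
Processing at 2 router(s): 2 × 2.7 ms = 5.4 ms.
End-to-end = 6.44 ms.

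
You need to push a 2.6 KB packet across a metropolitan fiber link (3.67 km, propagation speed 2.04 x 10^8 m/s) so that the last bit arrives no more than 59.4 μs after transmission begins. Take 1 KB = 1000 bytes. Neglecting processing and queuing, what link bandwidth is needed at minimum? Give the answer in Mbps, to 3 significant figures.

502 Mbps

L = 20800 bits.
Propagation delay = 3670 / 204000000 = 17.9902 μs.
Transmission budget = 59.4 − 17.9902 = 41.4098 μs.
R ≥ L / t_tx = 20800 bits / 4.14098e-05 s = 502 Mbps.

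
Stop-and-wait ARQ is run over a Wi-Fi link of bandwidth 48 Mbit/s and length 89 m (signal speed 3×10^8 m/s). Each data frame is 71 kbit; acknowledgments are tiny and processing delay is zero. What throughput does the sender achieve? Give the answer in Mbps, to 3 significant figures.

48.0 Mbps

t_tx = L/R = 71000/48000000 = 0.00147917 s.
t_prop = 89/300000000 = 2.96667e-07 s; RTT = 5.93333e-07 s.
Cycle = t_tx + RTT = 0.00147976 s.
Throughput = L / cycle = 71000 / 0.00147976 = 48.0 Mbps.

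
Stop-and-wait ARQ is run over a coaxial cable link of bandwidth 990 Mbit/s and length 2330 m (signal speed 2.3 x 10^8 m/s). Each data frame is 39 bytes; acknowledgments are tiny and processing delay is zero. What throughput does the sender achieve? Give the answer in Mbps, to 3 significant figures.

t_tx = L/R = 312/990000000 = 3.15152e-07 s.
t_prop = 2330/2.3e+08 = 1.01304e-05 s; RTT = 2.02609e-05 s.
Cycle = t_tx + RTT = 2.0576e-05 s.
Throughput = L / cycle = 312 / 2.0576e-05 = 15.2 Mbps.

15.2 Mbps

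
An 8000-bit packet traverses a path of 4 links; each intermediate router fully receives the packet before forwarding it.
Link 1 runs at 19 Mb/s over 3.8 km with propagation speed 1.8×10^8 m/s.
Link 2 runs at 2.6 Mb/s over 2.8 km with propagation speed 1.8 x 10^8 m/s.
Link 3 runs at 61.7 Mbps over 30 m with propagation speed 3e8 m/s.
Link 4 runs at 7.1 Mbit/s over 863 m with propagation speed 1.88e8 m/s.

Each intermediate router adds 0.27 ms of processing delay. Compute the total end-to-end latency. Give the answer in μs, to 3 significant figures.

Transmission delays (L/R per hop): 421.053, 3076.92, 129.66, 1126.76 μs; sum = 4754.4 μs.
Propagation delays (d/s per hop): 21.1111, 15.5556, 0.1, 4.59043 μs; sum = 41.3571 μs.
Processing at 3 router(s): 3 × 0.27 ms = 810 μs.
End-to-end = 5610 μs.

5610 μs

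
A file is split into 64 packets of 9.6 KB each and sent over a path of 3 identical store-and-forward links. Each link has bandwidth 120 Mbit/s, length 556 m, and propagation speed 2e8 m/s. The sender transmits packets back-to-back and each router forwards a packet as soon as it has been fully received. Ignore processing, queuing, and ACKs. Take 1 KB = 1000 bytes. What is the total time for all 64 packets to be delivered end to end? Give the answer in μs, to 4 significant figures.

42250 μs

Per-hop transmission t_tx = L/R = 76800/120000000 = 640 μs.
Per-hop propagation t_prop = 556/200000000 = 2.78 μs.
Pipeline fill: first packet needs 3·t_tx to clear all hops; remaining 63 packets each add one t_tx.
Total = (3+64-1)·t_tx + 3·t_prop = 66·640 + 3·2.78 = 42250 μs.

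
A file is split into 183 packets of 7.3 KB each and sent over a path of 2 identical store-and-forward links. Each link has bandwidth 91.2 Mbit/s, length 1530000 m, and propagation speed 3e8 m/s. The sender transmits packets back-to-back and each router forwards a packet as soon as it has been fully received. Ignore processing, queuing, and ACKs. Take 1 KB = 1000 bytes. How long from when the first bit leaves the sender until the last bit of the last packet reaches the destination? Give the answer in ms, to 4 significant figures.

Per-hop transmission t_tx = L/R = 58400/91200000 = 0.640351 ms.
Per-hop propagation t_prop = 1530000/300000000 = 5.1 ms.
Pipeline fill: first packet needs 2·t_tx to clear all hops; remaining 182 packets each add one t_tx.
Total = (2+183-1)·t_tx + 2·t_prop = 184·0.640351 + 2·5.1 = 128.0 ms.

128.0 ms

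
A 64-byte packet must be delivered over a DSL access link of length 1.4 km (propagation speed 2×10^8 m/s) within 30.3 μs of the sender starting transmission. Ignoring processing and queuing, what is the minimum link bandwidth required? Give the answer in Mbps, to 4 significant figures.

L = 512 bits.
Propagation delay = 1400 / 200000000 = 7 μs.
Transmission budget = 30.3 − 7 = 23.3 μs.
R ≥ L / t_tx = 512 bits / 2.33e-05 s = 21.97 Mbps.

21.97 Mbps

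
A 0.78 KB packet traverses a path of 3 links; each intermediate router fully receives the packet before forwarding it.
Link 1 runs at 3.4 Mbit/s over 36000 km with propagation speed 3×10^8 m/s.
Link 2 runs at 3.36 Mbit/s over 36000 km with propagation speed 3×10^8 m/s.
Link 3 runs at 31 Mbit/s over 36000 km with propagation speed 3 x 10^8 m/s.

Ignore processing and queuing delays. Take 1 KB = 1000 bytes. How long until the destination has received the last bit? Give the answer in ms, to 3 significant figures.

L = 6240 bits.
Transmission delays (L/R per hop): 1.83529, 1.85714, 0.20129 ms; sum = 3.89373 ms.
Propagation delays (d/s per hop): 120, 120, 120 ms; sum = 360 ms.
End-to-end = 364 ms.

364 ms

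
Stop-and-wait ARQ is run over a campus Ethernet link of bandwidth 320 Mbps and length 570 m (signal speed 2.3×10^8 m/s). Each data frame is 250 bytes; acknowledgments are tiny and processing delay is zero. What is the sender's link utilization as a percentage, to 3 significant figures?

55.8 %

t_tx = L/R = 2000/320000000 = 6.25e-06 s.
t_prop = 570/2.3e+08 = 2.47826e-06 s; RTT = 4.95652e-06 s.
Cycle = t_tx + RTT = 1.12065e-05 s.
Utilization = t_tx / cycle = 6.25e-06/1.12065e-05 = 55.8 %.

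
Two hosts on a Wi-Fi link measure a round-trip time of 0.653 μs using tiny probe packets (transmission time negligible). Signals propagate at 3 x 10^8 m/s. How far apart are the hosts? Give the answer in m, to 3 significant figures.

One-way propagation = RTT/2 = 0.3265 μs.
d = s × t = 300000000 × 3.265e-07 = 98.0 m.

98.0 m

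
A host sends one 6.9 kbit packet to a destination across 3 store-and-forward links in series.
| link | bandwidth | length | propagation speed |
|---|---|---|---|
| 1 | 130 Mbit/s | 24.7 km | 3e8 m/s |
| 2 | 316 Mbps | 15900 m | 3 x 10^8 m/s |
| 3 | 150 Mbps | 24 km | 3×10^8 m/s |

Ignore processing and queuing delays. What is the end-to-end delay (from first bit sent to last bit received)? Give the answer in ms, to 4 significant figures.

0.3362 ms

L = 6900 bits.
Transmission delays (L/R per hop): 0.0530769, 0.0218354, 0.046 ms; sum = 0.120912 ms.
Propagation delays (d/s per hop): 0.0823333, 0.053, 0.08 ms; sum = 0.215333 ms.
End-to-end = 0.3362 ms.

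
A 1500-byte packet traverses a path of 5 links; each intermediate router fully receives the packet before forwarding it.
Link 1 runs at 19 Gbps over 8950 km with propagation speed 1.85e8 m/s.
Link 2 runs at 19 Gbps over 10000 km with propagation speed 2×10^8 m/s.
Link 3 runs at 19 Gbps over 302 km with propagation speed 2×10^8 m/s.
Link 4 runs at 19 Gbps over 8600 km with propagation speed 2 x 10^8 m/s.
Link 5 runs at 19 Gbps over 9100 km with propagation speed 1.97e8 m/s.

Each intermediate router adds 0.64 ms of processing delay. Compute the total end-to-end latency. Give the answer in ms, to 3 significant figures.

L = 1500 × 8 = 12000 bits.
Transmission delay per hop = L/R = 12000/19000000000 = 0.000631579 ms; 5 hops → 0.00315789 ms.
Propagation delays (d/s per hop): 48.3784, 50, 1.51, 43, 46.1929 ms; sum = 189.081 ms.
Processing at 4 router(s): 4 × 0.64 ms = 2.56 ms.
End-to-end = 192 ms.

192 ms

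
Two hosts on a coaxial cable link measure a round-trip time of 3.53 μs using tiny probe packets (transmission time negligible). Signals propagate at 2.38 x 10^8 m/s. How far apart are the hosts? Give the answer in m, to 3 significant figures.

One-way propagation = RTT/2 = 1.765 μs.
d = s × t = 238000000 × 1.765e-06 = 420 m.

420 m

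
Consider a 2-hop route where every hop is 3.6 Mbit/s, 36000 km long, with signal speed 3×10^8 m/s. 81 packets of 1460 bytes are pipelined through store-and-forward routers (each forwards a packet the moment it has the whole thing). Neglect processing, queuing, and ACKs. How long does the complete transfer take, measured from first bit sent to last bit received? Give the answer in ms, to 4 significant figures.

506.0 ms

Per-hop transmission t_tx = L/R = 11680/3600000 = 3.24444 ms.
Per-hop propagation t_prop = 36000000/300000000 = 120 ms.
Pipeline fill: first packet needs 2·t_tx to clear all hops; remaining 80 packets each add one t_tx.
Total = (2+81-1)·t_tx + 2·t_prop = 82·3.24444 + 2·120 = 506.0 ms.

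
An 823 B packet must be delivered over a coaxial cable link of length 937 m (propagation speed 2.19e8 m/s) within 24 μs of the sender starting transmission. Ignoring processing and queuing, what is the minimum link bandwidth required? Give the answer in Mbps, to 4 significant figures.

L = 6584 bits.
Propagation delay = 937 / 219000000 = 4.27854 μs.
Transmission budget = 24 − 4.27854 = 19.7215 μs.
R ≥ L / t_tx = 6584 bits / 1.97215e-05 s = 333.8 Mbps.

333.8 Mbps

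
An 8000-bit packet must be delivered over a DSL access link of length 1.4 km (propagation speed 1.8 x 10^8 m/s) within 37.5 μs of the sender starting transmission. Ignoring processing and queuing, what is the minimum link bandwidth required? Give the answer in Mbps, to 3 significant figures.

269 Mbps

Propagation delay = 1400 / 180000000 = 7.77778 μs.
Transmission budget = 37.5 − 7.77778 = 29.7222 μs.
R ≥ L / t_tx = 8000 bits / 2.97222e-05 s = 269 Mbps.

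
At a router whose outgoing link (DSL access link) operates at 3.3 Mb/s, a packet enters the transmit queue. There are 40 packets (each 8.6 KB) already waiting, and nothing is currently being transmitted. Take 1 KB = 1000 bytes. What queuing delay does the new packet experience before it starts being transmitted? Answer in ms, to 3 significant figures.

834 ms

Each queued packet: L/R = 68800/3300000 = 20.8485 ms.
40 queued → 833.939 ms.
Queuing delay = 834 ms.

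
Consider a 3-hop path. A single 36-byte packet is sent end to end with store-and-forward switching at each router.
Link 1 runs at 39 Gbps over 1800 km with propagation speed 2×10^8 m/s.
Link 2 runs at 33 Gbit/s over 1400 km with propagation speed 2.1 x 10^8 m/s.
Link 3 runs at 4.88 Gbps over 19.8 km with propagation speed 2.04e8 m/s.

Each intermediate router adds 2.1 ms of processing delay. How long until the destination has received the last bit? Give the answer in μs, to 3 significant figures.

20000 μs

L = 36 × 8 = 288 bits.
Transmission delays (L/R per hop): 0.00738462, 0.00872727, 0.0590164 μs; sum = 0.0751283 μs.
Propagation delays (d/s per hop): 9000, 6666.67, 97.0588 μs; sum = 15763.7 μs.
Processing at 2 router(s): 2 × 2.1 ms = 4200 μs.
End-to-end = 20000 μs.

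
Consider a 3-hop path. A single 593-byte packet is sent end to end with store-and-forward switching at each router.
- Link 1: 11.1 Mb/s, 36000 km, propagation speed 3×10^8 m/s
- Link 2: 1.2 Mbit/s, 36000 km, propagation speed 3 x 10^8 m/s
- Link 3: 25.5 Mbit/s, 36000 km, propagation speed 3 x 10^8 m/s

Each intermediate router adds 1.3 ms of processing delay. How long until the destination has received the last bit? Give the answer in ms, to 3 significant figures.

L = 593 × 8 = 4744 bits.
Transmission delays (L/R per hop): 0.427387, 3.95333, 0.186039 ms; sum = 4.56676 ms.
Propagation delays (d/s per hop): 120, 120, 120 ms; sum = 360 ms.
Processing at 2 router(s): 2 × 1.3 ms = 2.6 ms.
End-to-end = 367 ms.

367 ms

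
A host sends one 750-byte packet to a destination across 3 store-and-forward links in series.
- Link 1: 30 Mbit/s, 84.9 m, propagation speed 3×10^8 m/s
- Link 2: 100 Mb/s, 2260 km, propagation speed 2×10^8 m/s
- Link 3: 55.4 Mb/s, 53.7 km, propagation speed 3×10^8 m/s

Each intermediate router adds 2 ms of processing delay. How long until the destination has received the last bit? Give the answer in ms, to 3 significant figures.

15.8 ms

L = 750 × 8 = 6000 bits.
Transmission delays (L/R per hop): 0.2, 0.06, 0.108303 ms; sum = 0.368303 ms.
Propagation delays (d/s per hop): 0.000283, 11.3, 0.179 ms; sum = 11.4793 ms.
Processing at 2 router(s): 2 × 2 ms = 4 ms.
End-to-end = 15.8 ms.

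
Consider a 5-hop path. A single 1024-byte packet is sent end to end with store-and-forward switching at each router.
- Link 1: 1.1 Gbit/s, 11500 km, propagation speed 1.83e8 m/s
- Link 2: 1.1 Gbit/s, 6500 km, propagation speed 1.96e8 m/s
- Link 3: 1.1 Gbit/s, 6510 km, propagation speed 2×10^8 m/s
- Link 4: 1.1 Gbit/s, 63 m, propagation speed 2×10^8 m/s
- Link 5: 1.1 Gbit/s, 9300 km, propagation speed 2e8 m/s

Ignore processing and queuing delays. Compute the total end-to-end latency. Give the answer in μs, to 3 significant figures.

175000 μs

L = 1024 × 8 = 8192 bits.
Transmission delay per hop = L/R = 8192/1100000000 = 7.44727 μs; 5 hops → 37.2364 μs.
Propagation delays (d/s per hop): 62841.5, 33163.3, 32550, 0.315, 46500 μs; sum = 175055 μs.
End-to-end = 175000 μs.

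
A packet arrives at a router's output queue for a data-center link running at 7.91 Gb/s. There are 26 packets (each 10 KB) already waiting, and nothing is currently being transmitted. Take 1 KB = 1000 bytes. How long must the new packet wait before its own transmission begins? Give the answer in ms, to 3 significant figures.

0.263 ms

Each queued packet: L/R = 80000/7910000000 = 0.0101138 ms.
26 queued → 0.262958 ms.
Queuing delay = 0.263 ms.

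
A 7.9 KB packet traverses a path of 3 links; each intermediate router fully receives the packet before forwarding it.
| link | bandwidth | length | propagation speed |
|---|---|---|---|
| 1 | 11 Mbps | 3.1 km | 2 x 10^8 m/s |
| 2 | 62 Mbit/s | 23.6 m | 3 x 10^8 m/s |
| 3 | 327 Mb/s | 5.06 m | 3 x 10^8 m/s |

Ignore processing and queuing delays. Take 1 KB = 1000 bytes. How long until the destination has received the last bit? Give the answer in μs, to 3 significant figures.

L = 63200 bits.
Transmission delays (L/R per hop): 5745.45, 1019.35, 193.272 μs; sum = 6958.08 μs.
Propagation delays (d/s per hop): 15.5, 0.0786667, 0.0168667 μs; sum = 15.5955 μs.
End-to-end = 6970 μs.

6970 μs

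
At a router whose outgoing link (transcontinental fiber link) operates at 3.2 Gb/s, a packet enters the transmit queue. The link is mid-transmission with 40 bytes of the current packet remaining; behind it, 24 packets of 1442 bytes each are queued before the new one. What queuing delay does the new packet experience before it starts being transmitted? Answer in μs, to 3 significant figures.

86.6 μs

Each queued packet: L/R = 11536/3200000000 = 3.605 μs.
24 queued → 86.52 μs.
Plus remaining 320 bits of current packet: 0.1 μs.
Queuing delay = 86.6 μs.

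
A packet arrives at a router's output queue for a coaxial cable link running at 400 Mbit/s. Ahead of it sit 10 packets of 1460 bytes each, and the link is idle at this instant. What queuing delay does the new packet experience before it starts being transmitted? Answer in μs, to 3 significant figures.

Each queued packet: L/R = 11680/400000000 = 29.2 μs.
10 queued → 292 μs.
Queuing delay = 292 μs.

292 μs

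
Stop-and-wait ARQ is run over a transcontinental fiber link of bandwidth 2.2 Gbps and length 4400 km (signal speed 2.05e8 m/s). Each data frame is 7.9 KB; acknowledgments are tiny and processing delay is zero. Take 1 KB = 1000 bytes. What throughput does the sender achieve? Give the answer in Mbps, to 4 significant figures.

t_tx = L/R = 63200/2200000000 = 2.87273e-05 s.
t_prop = 4400000/2.05e+08 = 0.0214634 s; RTT = 0.0429268 s.
Cycle = t_tx + RTT = 0.0429556 s.
Throughput = L / cycle = 63200 / 0.0429556 = 1.471 Mbps.

1.471 Mbps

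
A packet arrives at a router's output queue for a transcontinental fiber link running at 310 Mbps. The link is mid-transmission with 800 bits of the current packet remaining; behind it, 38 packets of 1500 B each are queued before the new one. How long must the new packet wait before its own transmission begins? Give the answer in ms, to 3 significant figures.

1.47 ms

Each queued packet: L/R = 12000/310000000 = 0.0387097 ms.
38 queued → 1.47097 ms.
Plus remaining 800 bits of current packet: 0.00258065 ms.
Queuing delay = 1.47 ms.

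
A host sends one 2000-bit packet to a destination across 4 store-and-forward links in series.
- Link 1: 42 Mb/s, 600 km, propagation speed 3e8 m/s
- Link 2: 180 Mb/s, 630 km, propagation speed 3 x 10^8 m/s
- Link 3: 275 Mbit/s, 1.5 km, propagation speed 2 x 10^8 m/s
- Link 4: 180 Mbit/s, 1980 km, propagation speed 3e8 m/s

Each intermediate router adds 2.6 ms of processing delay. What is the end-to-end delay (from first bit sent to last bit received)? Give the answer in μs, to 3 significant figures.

Transmission delays (L/R per hop): 47.619, 11.1111, 7.27273, 11.1111 μs; sum = 77.114 μs.
Propagation delays (d/s per hop): 2000, 2100, 7.5, 6600 μs; sum = 10707.5 μs.
Processing at 3 router(s): 3 × 2.6 ms = 7800 μs.
End-to-end = 18600 μs.

18600 μs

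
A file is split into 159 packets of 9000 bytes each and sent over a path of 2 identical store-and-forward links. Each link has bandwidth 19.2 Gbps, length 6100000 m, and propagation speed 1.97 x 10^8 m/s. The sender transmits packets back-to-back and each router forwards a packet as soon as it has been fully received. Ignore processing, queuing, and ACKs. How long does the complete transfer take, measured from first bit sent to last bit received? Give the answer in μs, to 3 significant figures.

Per-hop transmission t_tx = L/R = 72000/19200000000 = 3.75 μs.
Per-hop propagation t_prop = 6100000/197000000 = 30964.5 μs.
Pipeline fill: first packet needs 2·t_tx to clear all hops; remaining 158 packets each add one t_tx.
Total = (2+159-1)·t_tx + 2·t_prop = 160·3.75 + 2·30964.5 = 62500 μs.

62500 μs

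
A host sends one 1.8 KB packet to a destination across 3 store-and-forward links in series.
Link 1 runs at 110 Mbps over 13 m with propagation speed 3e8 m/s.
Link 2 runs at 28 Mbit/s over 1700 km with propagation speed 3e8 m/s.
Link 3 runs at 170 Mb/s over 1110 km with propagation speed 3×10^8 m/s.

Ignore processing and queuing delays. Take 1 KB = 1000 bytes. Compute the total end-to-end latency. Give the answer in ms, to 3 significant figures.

L = 14400 bits.
Transmission delays (L/R per hop): 0.130909, 0.514286, 0.0847059 ms; sum = 0.729901 ms.
Propagation delays (d/s per hop): 4.33333e-05, 5.66667, 3.7 ms; sum = 9.36671 ms.
End-to-end = 10.1 ms.

10.1 ms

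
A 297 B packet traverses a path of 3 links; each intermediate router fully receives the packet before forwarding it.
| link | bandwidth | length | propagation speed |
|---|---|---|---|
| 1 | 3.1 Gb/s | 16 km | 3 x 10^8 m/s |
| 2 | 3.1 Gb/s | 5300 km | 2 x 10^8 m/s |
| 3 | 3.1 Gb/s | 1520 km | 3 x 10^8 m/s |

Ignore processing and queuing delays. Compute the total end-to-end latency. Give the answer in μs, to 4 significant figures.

L = 297 × 8 = 2376 bits.
Transmission delay per hop = L/R = 2376/3100000000 = 0.766452 μs; 3 hops → 2.29935 μs.
Propagation delays (d/s per hop): 53.3333, 26500, 5066.67 μs; sum = 31620 μs.
End-to-end = 31620 μs.

31620 μs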